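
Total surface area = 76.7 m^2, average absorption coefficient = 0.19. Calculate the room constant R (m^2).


Given values:
  S = 76.7 m^2, alpha = 0.19
Formula: R = S * alpha / (1 - alpha)
Numerator: 76.7 * 0.19 = 14.573
Denominator: 1 - 0.19 = 0.81
R = 14.573 / 0.81 = 17.99

17.99 m^2


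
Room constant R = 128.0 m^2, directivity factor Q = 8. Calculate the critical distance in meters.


Given values:
  R = 128.0 m^2, Q = 8
Formula: d_c = 0.141 * sqrt(Q * R)
Compute Q * R = 8 * 128.0 = 1024.0
Compute sqrt(1024.0) = 32.0
d_c = 0.141 * 32.0 = 4.512

4.512 m


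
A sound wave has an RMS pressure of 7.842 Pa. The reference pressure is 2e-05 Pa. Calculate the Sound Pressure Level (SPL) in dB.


Given values:
  p = 7.842 Pa
  p_ref = 2e-05 Pa
Formula: SPL = 20 * log10(p / p_ref)
Compute ratio: p / p_ref = 7.842 / 2e-05 = 392100
Compute log10: log10(392100) = 5.593397
Multiply: SPL = 20 * 5.593397 = 111.87

111.87 dB


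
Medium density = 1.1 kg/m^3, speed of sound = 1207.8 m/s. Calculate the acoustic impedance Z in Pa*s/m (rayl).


Given values:
  rho = 1.1 kg/m^3
  c = 1207.8 m/s
Formula: Z = rho * c
Z = 1.1 * 1207.8
Z = 1328.58

1328.58 rayl


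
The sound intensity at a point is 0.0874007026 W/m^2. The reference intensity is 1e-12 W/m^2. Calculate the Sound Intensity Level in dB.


Given values:
  I = 0.0874007026 W/m^2
  I_ref = 1e-12 W/m^2
Formula: SIL = 10 * log10(I / I_ref)
Compute ratio: I / I_ref = 87400702600
Compute log10: log10(87400702600) = 10.941515
Multiply: SIL = 10 * 10.941515 = 109.42

109.42 dB


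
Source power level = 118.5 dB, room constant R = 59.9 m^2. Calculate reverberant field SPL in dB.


Given values:
  Lw = 118.5 dB, R = 59.9 m^2
Formula: SPL = Lw + 10 * log10(4 / R)
Compute 4 / R = 4 / 59.9 = 0.066778
Compute 10 * log10(0.066778) = -11.7537
SPL = 118.5 + (-11.7537) = 106.75

106.75 dB


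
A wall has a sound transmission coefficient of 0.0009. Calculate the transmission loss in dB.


Given values:
  tau = 0.0009
Formula: TL = 10 * log10(1 / tau)
Compute 1 / tau = 1 / 0.0009 = 1111.1111
Compute log10(1111.1111) = 3.045757
TL = 10 * 3.045757 = 30.46

30.46 dB


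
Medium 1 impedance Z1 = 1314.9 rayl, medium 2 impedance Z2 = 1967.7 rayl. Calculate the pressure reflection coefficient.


Given values:
  Z1 = 1314.9 rayl, Z2 = 1967.7 rayl
Formula: R = (Z2 - Z1) / (Z2 + Z1)
Numerator: Z2 - Z1 = 1967.7 - 1314.9 = 652.8
Denominator: Z2 + Z1 = 1967.7 + 1314.9 = 3282.6
R = 652.8 / 3282.6 = 0.1989

0.1989


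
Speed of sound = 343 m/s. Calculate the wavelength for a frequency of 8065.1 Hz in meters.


Given values:
  c = 343 m/s, f = 8065.1 Hz
Formula: lambda = c / f
lambda = 343 / 8065.1
lambda = 0.0425

0.0425 m


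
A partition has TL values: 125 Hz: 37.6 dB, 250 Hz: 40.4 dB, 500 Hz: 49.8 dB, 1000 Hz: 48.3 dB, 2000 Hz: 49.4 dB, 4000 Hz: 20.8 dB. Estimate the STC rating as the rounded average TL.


Given TL values at each frequency:
  125 Hz: 37.6 dB
  250 Hz: 40.4 dB
  500 Hz: 49.8 dB
  1000 Hz: 48.3 dB
  2000 Hz: 49.4 dB
  4000 Hz: 20.8 dB
Formula: STC ~ round(average of TL values)
Sum = 37.6 + 40.4 + 49.8 + 48.3 + 49.4 + 20.8 = 246.3
Average = 246.3 / 6 = 41.05
Rounded: 41

41


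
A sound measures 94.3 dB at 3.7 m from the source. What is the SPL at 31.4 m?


Given values:
  SPL1 = 94.3 dB, r1 = 3.7 m, r2 = 31.4 m
Formula: SPL2 = SPL1 - 20 * log10(r2 / r1)
Compute ratio: r2 / r1 = 31.4 / 3.7 = 8.4865
Compute log10: log10(8.4865) = 0.928729
Compute drop: 20 * 0.928729 = 18.5746
SPL2 = 94.3 - 18.5746 = 75.73

75.73 dB


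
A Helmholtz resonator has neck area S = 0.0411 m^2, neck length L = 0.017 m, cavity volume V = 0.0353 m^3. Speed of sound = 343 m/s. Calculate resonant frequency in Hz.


Given values:
  S = 0.0411 m^2, L = 0.017 m, V = 0.0353 m^3, c = 343 m/s
Formula: f = (c / (2*pi)) * sqrt(S / (V * L))
Compute V * L = 0.0353 * 0.017 = 0.0006001
Compute S / (V * L) = 0.0411 / 0.0006001 = 68.4886
Compute sqrt(68.4886) = 8.275784
Compute c / (2*pi) = 343 / 6.283185 = 54.590148
f = 54.590148 * 8.275784 = 451.78

451.78 Hz


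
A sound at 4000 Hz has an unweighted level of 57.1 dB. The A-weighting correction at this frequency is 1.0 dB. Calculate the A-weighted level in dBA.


Given values:
  SPL = 57.1 dB
  A-weighting at 4000 Hz = 1.0 dB
Formula: L_A = SPL + A_weight
L_A = 57.1 + (1.0)
L_A = 58.1

58.1 dBA


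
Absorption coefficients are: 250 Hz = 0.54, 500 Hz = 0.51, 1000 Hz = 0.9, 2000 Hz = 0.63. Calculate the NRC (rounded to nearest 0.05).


Given values:
  a_250 = 0.54, a_500 = 0.51
  a_1000 = 0.9, a_2000 = 0.63
Formula: NRC = (a250 + a500 + a1000 + a2000) / 4
Sum = 0.54 + 0.51 + 0.9 + 0.63 = 2.58
NRC = 2.58 / 4 = 0.645
Rounded to nearest 0.05: 0.65

0.65


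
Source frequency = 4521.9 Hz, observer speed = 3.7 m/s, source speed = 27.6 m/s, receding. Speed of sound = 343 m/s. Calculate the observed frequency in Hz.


Given values:
  f_s = 4521.9 Hz, v_o = 3.7 m/s, v_s = 27.6 m/s
  Direction: receding
Formula: f_o = f_s * (c - v_o) / (c + v_s)
Numerator: c - v_o = 343 - 3.7 = 339.3
Denominator: c + v_s = 343 + 27.6 = 370.6
f_o = 4521.9 * 339.3 / 370.6 = 4139.99

4139.99 Hz


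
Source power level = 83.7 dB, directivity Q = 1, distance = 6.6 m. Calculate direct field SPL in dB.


Given values:
  Lw = 83.7 dB, Q = 1, r = 6.6 m
Formula: SPL = Lw + 10 * log10(Q / (4 * pi * r^2))
Compute 4 * pi * r^2 = 4 * pi * 6.6^2 = 547.3911
Compute Q / denom = 1 / 547.3911 = 0.00182685
Compute 10 * log10(0.00182685) = -27.383
SPL = 83.7 + (-27.383) = 56.32

56.32 dB


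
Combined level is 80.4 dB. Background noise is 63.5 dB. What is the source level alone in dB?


Given values:
  L_total = 80.4 dB, L_bg = 63.5 dB
Formula: L_source = 10 * log10(10^(L_total/10) - 10^(L_bg/10))
Convert to linear:
  10^(80.4/10) = 109647819.6143
  10^(63.5/10) = 2238721.1386
Difference: 109647819.6143 - 2238721.1386 = 107409098.4757
L_source = 10 * log10(107409098.4757) = 80.31

80.31 dB


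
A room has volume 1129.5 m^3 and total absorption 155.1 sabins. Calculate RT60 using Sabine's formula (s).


Given values:
  V = 1129.5 m^3
  A = 155.1 sabins
Formula: RT60 = 0.161 * V / A
Numerator: 0.161 * 1129.5 = 181.8495
RT60 = 181.8495 / 155.1 = 1.172

1.172 s


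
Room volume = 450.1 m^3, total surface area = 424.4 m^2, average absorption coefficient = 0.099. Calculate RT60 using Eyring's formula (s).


Given values:
  V = 450.1 m^3, S = 424.4 m^2, alpha = 0.099
Formula: RT60 = 0.161 * V / (-S * ln(1 - alpha))
Compute ln(1 - 0.099) = ln(0.901) = -0.10425
Denominator: -424.4 * -0.10425 = 44.2437
Numerator: 0.161 * 450.1 = 72.4661
RT60 = 72.4661 / 44.2437 = 1.638

1.638 s


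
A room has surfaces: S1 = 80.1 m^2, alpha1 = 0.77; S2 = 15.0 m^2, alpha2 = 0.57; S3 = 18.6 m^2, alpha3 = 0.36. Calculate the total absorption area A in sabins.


Given surfaces:
  Surface 1: 80.1 * 0.77 = 61.677
  Surface 2: 15.0 * 0.57 = 8.55
  Surface 3: 18.6 * 0.36 = 6.696
Formula: A = sum(Si * alpha_i)
A = 61.677 + 8.55 + 6.696
A = 76.92

76.92 sabins


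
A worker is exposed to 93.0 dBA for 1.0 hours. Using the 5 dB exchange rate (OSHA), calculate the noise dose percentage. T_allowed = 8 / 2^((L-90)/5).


Given values:
  L = 93.0 dBA, T = 1.0 hours
Formula: T_allowed = 8 / 2^((L - 90) / 5)
Compute exponent: (93.0 - 90) / 5 = 0.6
Compute 2^(0.6) = 1.515717
T_allowed = 8 / 1.515717 = 5.27803 hours
Dose = (T / T_allowed) * 100
Dose = (1.0 / 5.27803) * 100 = 18.95

18.95 %


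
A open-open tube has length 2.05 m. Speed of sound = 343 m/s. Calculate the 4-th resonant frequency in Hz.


Given values:
  Tube type: open-open, L = 2.05 m, c = 343 m/s, n = 4
Formula: f_n = n * c / (2 * L)
Compute 2 * L = 2 * 2.05 = 4.1
f = 4 * 343 / 4.1
f = 334.63

334.63 Hz


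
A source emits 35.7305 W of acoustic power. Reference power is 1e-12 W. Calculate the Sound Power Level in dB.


Given values:
  W = 35.7305 W
  W_ref = 1e-12 W
Formula: SWL = 10 * log10(W / W_ref)
Compute ratio: W / W_ref = 35730500000000
Compute log10: log10(35730500000000) = 13.553039
Multiply: SWL = 10 * 13.553039 = 135.53

135.53 dB


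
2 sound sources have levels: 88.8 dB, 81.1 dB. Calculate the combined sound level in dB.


Formula: L_total = 10 * log10( sum(10^(Li/10)) )
  Source 1: 10^(88.8/10) = 758577575.0292
  Source 2: 10^(81.1/10) = 128824955.1693
Sum of linear values = 887402530.1985
L_total = 10 * log10(887402530.1985) = 89.48

89.48 dB


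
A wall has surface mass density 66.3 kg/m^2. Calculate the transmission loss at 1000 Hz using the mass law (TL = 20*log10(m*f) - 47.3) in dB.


Given values:
  m = 66.3 kg/m^2, f = 1000 Hz
Formula: TL = 20 * log10(m * f) - 47.3
Compute m * f = 66.3 * 1000 = 66300.0
Compute log10(66300.0) = 4.821514
Compute 20 * 4.821514 = 96.4303
TL = 96.4303 - 47.3 = 49.13

49.13 dB


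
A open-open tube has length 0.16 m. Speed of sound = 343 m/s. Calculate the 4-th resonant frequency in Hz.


Given values:
  Tube type: open-open, L = 0.16 m, c = 343 m/s, n = 4
Formula: f_n = n * c / (2 * L)
Compute 2 * L = 2 * 0.16 = 0.32
f = 4 * 343 / 0.32
f = 4287.5

4287.5 Hz


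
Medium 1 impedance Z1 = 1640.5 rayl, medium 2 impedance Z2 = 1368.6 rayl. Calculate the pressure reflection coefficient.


Given values:
  Z1 = 1640.5 rayl, Z2 = 1368.6 rayl
Formula: R = (Z2 - Z1) / (Z2 + Z1)
Numerator: Z2 - Z1 = 1368.6 - 1640.5 = -271.9
Denominator: Z2 + Z1 = 1368.6 + 1640.5 = 3009.1
R = -271.9 / 3009.1 = -0.0904

-0.0904


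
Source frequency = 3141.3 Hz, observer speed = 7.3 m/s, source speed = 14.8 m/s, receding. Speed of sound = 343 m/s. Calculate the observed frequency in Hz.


Given values:
  f_s = 3141.3 Hz, v_o = 7.3 m/s, v_s = 14.8 m/s
  Direction: receding
Formula: f_o = f_s * (c - v_o) / (c + v_s)
Numerator: c - v_o = 343 - 7.3 = 335.7
Denominator: c + v_s = 343 + 14.8 = 357.8
f_o = 3141.3 * 335.7 / 357.8 = 2947.27

2947.27 Hz


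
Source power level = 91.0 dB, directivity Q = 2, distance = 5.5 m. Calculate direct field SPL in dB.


Given values:
  Lw = 91.0 dB, Q = 2, r = 5.5 m
Formula: SPL = Lw + 10 * log10(Q / (4 * pi * r^2))
Compute 4 * pi * r^2 = 4 * pi * 5.5^2 = 380.1327
Compute Q / denom = 2 / 380.1327 = 0.00526132
Compute 10 * log10(0.00526132) = -22.7891
SPL = 91.0 + (-22.7891) = 68.21

68.21 dB


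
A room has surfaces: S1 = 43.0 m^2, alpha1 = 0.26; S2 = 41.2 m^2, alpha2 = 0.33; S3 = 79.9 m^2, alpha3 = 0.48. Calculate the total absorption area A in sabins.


Given surfaces:
  Surface 1: 43.0 * 0.26 = 11.18
  Surface 2: 41.2 * 0.33 = 13.596
  Surface 3: 79.9 * 0.48 = 38.352
Formula: A = sum(Si * alpha_i)
A = 11.18 + 13.596 + 38.352
A = 63.13

63.13 sabins


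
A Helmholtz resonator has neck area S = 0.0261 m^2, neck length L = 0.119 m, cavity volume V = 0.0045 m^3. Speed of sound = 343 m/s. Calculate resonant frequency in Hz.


Given values:
  S = 0.0261 m^2, L = 0.119 m, V = 0.0045 m^3, c = 343 m/s
Formula: f = (c / (2*pi)) * sqrt(S / (V * L))
Compute V * L = 0.0045 * 0.119 = 0.0005355
Compute S / (V * L) = 0.0261 / 0.0005355 = 48.7395
Compute sqrt(48.7395) = 6.981368
Compute c / (2*pi) = 343 / 6.283185 = 54.590148
f = 54.590148 * 6.981368 = 381.11

381.11 Hz


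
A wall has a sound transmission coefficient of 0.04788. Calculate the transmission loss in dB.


Given values:
  tau = 0.04788
Formula: TL = 10 * log10(1 / tau)
Compute 1 / tau = 1 / 0.04788 = 20.8855
Compute log10(20.8855) = 1.319845
TL = 10 * 1.319845 = 13.2

13.2 dB


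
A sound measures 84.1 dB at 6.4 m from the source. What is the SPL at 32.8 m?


Given values:
  SPL1 = 84.1 dB, r1 = 6.4 m, r2 = 32.8 m
Formula: SPL2 = SPL1 - 20 * log10(r2 / r1)
Compute ratio: r2 / r1 = 32.8 / 6.4 = 5.125
Compute log10: log10(5.125) = 0.709694
Compute drop: 20 * 0.709694 = 14.1939
SPL2 = 84.1 - 14.1939 = 69.91

69.91 dB


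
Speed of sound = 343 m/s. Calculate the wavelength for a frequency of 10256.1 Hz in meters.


Given values:
  c = 343 m/s, f = 10256.1 Hz
Formula: lambda = c / f
lambda = 343 / 10256.1
lambda = 0.0334

0.0334 m


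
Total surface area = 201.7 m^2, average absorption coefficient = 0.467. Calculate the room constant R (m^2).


Given values:
  S = 201.7 m^2, alpha = 0.467
Formula: R = S * alpha / (1 - alpha)
Numerator: 201.7 * 0.467 = 94.1939
Denominator: 1 - 0.467 = 0.533
R = 94.1939 / 0.533 = 176.72

176.72 m^2


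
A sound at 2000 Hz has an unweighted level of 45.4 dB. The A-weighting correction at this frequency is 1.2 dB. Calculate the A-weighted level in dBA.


Given values:
  SPL = 45.4 dB
  A-weighting at 2000 Hz = 1.2 dB
Formula: L_A = SPL + A_weight
L_A = 45.4 + (1.2)
L_A = 46.6

46.6 dBA


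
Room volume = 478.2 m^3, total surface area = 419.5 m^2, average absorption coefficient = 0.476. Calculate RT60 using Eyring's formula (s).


Given values:
  V = 478.2 m^3, S = 419.5 m^2, alpha = 0.476
Formula: RT60 = 0.161 * V / (-S * ln(1 - alpha))
Compute ln(1 - 0.476) = ln(0.524) = -0.646264
Denominator: -419.5 * -0.646264 = 271.1077
Numerator: 0.161 * 478.2 = 76.9902
RT60 = 76.9902 / 271.1077 = 0.284

0.284 s


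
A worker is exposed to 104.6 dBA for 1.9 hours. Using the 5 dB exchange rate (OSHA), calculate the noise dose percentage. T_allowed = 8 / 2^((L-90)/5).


Given values:
  L = 104.6 dBA, T = 1.9 hours
Formula: T_allowed = 8 / 2^((L - 90) / 5)
Compute exponent: (104.6 - 90) / 5 = 2.92
Compute 2^(2.92) = 7.568461
T_allowed = 8 / 7.568461 = 1.057018 hours
Dose = (T / T_allowed) * 100
Dose = (1.9 / 1.057018) * 100 = 179.75

179.75 %


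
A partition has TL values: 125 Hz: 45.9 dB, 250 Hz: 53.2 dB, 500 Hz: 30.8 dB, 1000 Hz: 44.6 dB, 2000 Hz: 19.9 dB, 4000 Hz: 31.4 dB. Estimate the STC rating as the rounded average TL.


Given TL values at each frequency:
  125 Hz: 45.9 dB
  250 Hz: 53.2 dB
  500 Hz: 30.8 dB
  1000 Hz: 44.6 dB
  2000 Hz: 19.9 dB
  4000 Hz: 31.4 dB
Formula: STC ~ round(average of TL values)
Sum = 45.9 + 53.2 + 30.8 + 44.6 + 19.9 + 31.4 = 225.8
Average = 225.8 / 6 = 37.63
Rounded: 38

38


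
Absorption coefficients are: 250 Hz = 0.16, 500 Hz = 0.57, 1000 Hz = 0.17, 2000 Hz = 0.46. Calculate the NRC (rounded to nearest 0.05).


Given values:
  a_250 = 0.16, a_500 = 0.57
  a_1000 = 0.17, a_2000 = 0.46
Formula: NRC = (a250 + a500 + a1000 + a2000) / 4
Sum = 0.16 + 0.57 + 0.17 + 0.46 = 1.36
NRC = 1.36 / 4 = 0.34
Rounded to nearest 0.05: 0.35

0.35


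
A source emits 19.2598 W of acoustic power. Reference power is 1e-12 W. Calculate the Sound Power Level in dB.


Given values:
  W = 19.2598 W
  W_ref = 1e-12 W
Formula: SWL = 10 * log10(W / W_ref)
Compute ratio: W / W_ref = 19259800000000
Compute log10: log10(19259800000000) = 13.284652
Multiply: SWL = 10 * 13.284652 = 132.85

132.85 dB


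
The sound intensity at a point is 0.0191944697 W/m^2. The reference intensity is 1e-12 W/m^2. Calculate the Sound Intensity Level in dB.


Given values:
  I = 0.0191944697 W/m^2
  I_ref = 1e-12 W/m^2
Formula: SIL = 10 * log10(I / I_ref)
Compute ratio: I / I_ref = 19194469700
Compute log10: log10(19194469700) = 10.283176
Multiply: SIL = 10 * 10.283176 = 102.83

102.83 dB


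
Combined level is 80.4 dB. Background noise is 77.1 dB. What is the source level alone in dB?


Given values:
  L_total = 80.4 dB, L_bg = 77.1 dB
Formula: L_source = 10 * log10(10^(L_total/10) - 10^(L_bg/10))
Convert to linear:
  10^(80.4/10) = 109647819.6143
  10^(77.1/10) = 51286138.3991
Difference: 109647819.6143 - 51286138.3991 = 58361681.2152
L_source = 10 * log10(58361681.2152) = 77.66

77.66 dB


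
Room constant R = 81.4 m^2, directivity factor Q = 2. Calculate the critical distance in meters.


Given values:
  R = 81.4 m^2, Q = 2
Formula: d_c = 0.141 * sqrt(Q * R)
Compute Q * R = 2 * 81.4 = 162.8
Compute sqrt(162.8) = 12.7593
d_c = 0.141 * 12.7593 = 1.799

1.799 m


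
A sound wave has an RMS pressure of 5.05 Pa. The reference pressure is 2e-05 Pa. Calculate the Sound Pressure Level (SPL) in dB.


Given values:
  p = 5.05 Pa
  p_ref = 2e-05 Pa
Formula: SPL = 20 * log10(p / p_ref)
Compute ratio: p / p_ref = 5.05 / 2e-05 = 252500
Compute log10: log10(252500) = 5.402261
Multiply: SPL = 20 * 5.402261 = 108.05

108.05 dB


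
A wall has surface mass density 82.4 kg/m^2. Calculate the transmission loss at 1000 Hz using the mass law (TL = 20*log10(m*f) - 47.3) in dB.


Given values:
  m = 82.4 kg/m^2, f = 1000 Hz
Formula: TL = 20 * log10(m * f) - 47.3
Compute m * f = 82.4 * 1000 = 82400.0
Compute log10(82400.0) = 4.915927
Compute 20 * 4.915927 = 98.3185
TL = 98.3185 - 47.3 = 51.02

51.02 dB


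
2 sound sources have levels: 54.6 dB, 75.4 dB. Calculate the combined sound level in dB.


Formula: L_total = 10 * log10( sum(10^(Li/10)) )
  Source 1: 10^(54.6/10) = 288403.1503
  Source 2: 10^(75.4/10) = 34673685.0453
Sum of linear values = 34962088.1956
L_total = 10 * log10(34962088.1956) = 75.44

75.44 dB


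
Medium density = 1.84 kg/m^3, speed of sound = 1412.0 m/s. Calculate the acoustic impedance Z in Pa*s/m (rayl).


Given values:
  rho = 1.84 kg/m^3
  c = 1412.0 m/s
Formula: Z = rho * c
Z = 1.84 * 1412.0
Z = 2598.08

2598.08 rayl


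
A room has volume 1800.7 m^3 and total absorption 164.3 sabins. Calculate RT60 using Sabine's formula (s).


Given values:
  V = 1800.7 m^3
  A = 164.3 sabins
Formula: RT60 = 0.161 * V / A
Numerator: 0.161 * 1800.7 = 289.9127
RT60 = 289.9127 / 164.3 = 1.765

1.765 s


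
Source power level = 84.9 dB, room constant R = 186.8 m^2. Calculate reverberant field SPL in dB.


Given values:
  Lw = 84.9 dB, R = 186.8 m^2
Formula: SPL = Lw + 10 * log10(4 / R)
Compute 4 / R = 4 / 186.8 = 0.021413
Compute 10 * log10(0.021413) = -16.6932
SPL = 84.9 + (-16.6932) = 68.21

68.21 dB


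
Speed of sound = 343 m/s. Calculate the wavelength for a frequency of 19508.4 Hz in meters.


Given values:
  c = 343 m/s, f = 19508.4 Hz
Formula: lambda = c / f
lambda = 343 / 19508.4
lambda = 0.0176

0.0176 m


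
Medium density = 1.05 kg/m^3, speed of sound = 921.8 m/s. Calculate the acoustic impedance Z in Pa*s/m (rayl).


Given values:
  rho = 1.05 kg/m^3
  c = 921.8 m/s
Formula: Z = rho * c
Z = 1.05 * 921.8
Z = 967.89

967.89 rayl


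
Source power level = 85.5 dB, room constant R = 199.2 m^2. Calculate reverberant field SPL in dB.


Given values:
  Lw = 85.5 dB, R = 199.2 m^2
Formula: SPL = Lw + 10 * log10(4 / R)
Compute 4 / R = 4 / 199.2 = 0.02008
Compute 10 * log10(0.02008) = -16.9724
SPL = 85.5 + (-16.9724) = 68.53

68.53 dB


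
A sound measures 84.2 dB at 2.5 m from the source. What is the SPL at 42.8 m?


Given values:
  SPL1 = 84.2 dB, r1 = 2.5 m, r2 = 42.8 m
Formula: SPL2 = SPL1 - 20 * log10(r2 / r1)
Compute ratio: r2 / r1 = 42.8 / 2.5 = 17.12
Compute log10: log10(17.12) = 1.233504
Compute drop: 20 * 1.233504 = 24.6701
SPL2 = 84.2 - 24.6701 = 59.53

59.53 dB


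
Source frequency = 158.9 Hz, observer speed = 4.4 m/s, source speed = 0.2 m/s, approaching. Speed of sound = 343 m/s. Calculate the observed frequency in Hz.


Given values:
  f_s = 158.9 Hz, v_o = 4.4 m/s, v_s = 0.2 m/s
  Direction: approaching
Formula: f_o = f_s * (c + v_o) / (c - v_s)
Numerator: c + v_o = 343 + 4.4 = 347.4
Denominator: c - v_s = 343 - 0.2 = 342.8
f_o = 158.9 * 347.4 / 342.8 = 161.03

161.03 Hz


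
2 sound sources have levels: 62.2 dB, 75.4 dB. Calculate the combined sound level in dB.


Formula: L_total = 10 * log10( sum(10^(Li/10)) )
  Source 1: 10^(62.2/10) = 1659586.9074
  Source 2: 10^(75.4/10) = 34673685.0453
Sum of linear values = 36333271.9527
L_total = 10 * log10(36333271.9527) = 75.6

75.6 dB


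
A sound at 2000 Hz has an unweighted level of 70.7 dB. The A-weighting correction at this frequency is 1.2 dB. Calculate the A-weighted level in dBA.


Given values:
  SPL = 70.7 dB
  A-weighting at 2000 Hz = 1.2 dB
Formula: L_A = SPL + A_weight
L_A = 70.7 + (1.2)
L_A = 71.9

71.9 dBA


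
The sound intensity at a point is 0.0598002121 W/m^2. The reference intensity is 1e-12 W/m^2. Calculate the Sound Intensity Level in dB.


Given values:
  I = 0.0598002121 W/m^2
  I_ref = 1e-12 W/m^2
Formula: SIL = 10 * log10(I / I_ref)
Compute ratio: I / I_ref = 59800212100
Compute log10: log10(59800212100) = 10.776703
Multiply: SIL = 10 * 10.776703 = 107.77

107.77 dB


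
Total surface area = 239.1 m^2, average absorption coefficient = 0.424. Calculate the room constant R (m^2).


Given values:
  S = 239.1 m^2, alpha = 0.424
Formula: R = S * alpha / (1 - alpha)
Numerator: 239.1 * 0.424 = 101.3784
Denominator: 1 - 0.424 = 0.576
R = 101.3784 / 0.576 = 176.0

176.0 m^2


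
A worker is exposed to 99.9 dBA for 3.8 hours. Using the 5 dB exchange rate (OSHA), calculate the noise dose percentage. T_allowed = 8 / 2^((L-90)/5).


Given values:
  L = 99.9 dBA, T = 3.8 hours
Formula: T_allowed = 8 / 2^((L - 90) / 5)
Compute exponent: (99.9 - 90) / 5 = 1.98
Compute 2^(1.98) = 3.944931
T_allowed = 8 / 3.944931 = 2.027919 hours
Dose = (T / T_allowed) * 100
Dose = (3.8 / 2.027919) * 100 = 187.38

187.38 %


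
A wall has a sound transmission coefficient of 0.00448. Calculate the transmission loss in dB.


Given values:
  tau = 0.00448
Formula: TL = 10 * log10(1 / tau)
Compute 1 / tau = 1 / 0.00448 = 223.2143
Compute log10(223.2143) = 2.348722
TL = 10 * 2.348722 = 23.49

23.49 dB


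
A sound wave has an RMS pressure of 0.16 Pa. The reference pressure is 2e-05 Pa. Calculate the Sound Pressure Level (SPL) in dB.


Given values:
  p = 0.16 Pa
  p_ref = 2e-05 Pa
Formula: SPL = 20 * log10(p / p_ref)
Compute ratio: p / p_ref = 0.16 / 2e-05 = 8000
Compute log10: log10(8000) = 3.90309
Multiply: SPL = 20 * 3.90309 = 78.06

78.06 dB


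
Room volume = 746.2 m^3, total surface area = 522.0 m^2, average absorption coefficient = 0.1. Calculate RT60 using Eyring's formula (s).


Given values:
  V = 746.2 m^3, S = 522.0 m^2, alpha = 0.1
Formula: RT60 = 0.161 * V / (-S * ln(1 - alpha))
Compute ln(1 - 0.1) = ln(0.9) = -0.105361
Denominator: -522.0 * -0.105361 = 54.9984
Numerator: 0.161 * 746.2 = 120.1382
RT60 = 120.1382 / 54.9984 = 2.184

2.184 s


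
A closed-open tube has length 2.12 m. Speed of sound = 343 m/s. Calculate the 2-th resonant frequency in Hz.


Given values:
  Tube type: closed-open, L = 2.12 m, c = 343 m/s, n = 2
Formula: f_n = (2n - 1) * c / (4 * L)
Compute 2n - 1 = 2*2 - 1 = 3
Compute 4 * L = 4 * 2.12 = 8.48
f = 3 * 343 / 8.48
f = 121.34

121.34 Hz


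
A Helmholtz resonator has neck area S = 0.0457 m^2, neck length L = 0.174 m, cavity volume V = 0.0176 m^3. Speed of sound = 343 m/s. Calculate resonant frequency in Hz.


Given values:
  S = 0.0457 m^2, L = 0.174 m, V = 0.0176 m^3, c = 343 m/s
Formula: f = (c / (2*pi)) * sqrt(S / (V * L))
Compute V * L = 0.0176 * 0.174 = 0.0030624
Compute S / (V * L) = 0.0457 / 0.0030624 = 14.9229
Compute sqrt(14.9229) = 3.863017
Compute c / (2*pi) = 343 / 6.283185 = 54.590148
f = 54.590148 * 3.863017 = 210.88

210.88 Hz


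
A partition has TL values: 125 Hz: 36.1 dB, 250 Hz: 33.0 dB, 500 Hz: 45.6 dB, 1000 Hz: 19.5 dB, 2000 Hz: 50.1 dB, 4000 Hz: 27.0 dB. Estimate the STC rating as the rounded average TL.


Given TL values at each frequency:
  125 Hz: 36.1 dB
  250 Hz: 33.0 dB
  500 Hz: 45.6 dB
  1000 Hz: 19.5 dB
  2000 Hz: 50.1 dB
  4000 Hz: 27.0 dB
Formula: STC ~ round(average of TL values)
Sum = 36.1 + 33.0 + 45.6 + 19.5 + 50.1 + 27.0 = 211.3
Average = 211.3 / 6 = 35.22
Rounded: 35

35


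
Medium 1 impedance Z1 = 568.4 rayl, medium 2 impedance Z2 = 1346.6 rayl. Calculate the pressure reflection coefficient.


Given values:
  Z1 = 568.4 rayl, Z2 = 1346.6 rayl
Formula: R = (Z2 - Z1) / (Z2 + Z1)
Numerator: Z2 - Z1 = 1346.6 - 568.4 = 778.2
Denominator: Z2 + Z1 = 1346.6 + 568.4 = 1915.0
R = 778.2 / 1915.0 = 0.4064

0.4064


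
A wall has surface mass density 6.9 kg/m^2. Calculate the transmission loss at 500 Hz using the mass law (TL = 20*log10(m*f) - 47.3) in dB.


Given values:
  m = 6.9 kg/m^2, f = 500 Hz
Formula: TL = 20 * log10(m * f) - 47.3
Compute m * f = 6.9 * 500 = 3450.0
Compute log10(3450.0) = 3.537819
Compute 20 * 3.537819 = 70.7564
TL = 70.7564 - 47.3 = 23.46

23.46 dB


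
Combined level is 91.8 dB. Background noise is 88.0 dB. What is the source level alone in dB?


Given values:
  L_total = 91.8 dB, L_bg = 88.0 dB
Formula: L_source = 10 * log10(10^(L_total/10) - 10^(L_bg/10))
Convert to linear:
  10^(91.8/10) = 1513561248.4362
  10^(88.0/10) = 630957344.4802
Difference: 1513561248.4362 - 630957344.4802 = 882603903.956
L_source = 10 * log10(882603903.956) = 89.46

89.46 dB


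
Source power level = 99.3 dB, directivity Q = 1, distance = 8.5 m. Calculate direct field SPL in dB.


Given values:
  Lw = 99.3 dB, Q = 1, r = 8.5 m
Formula: SPL = Lw + 10 * log10(Q / (4 * pi * r^2))
Compute 4 * pi * r^2 = 4 * pi * 8.5^2 = 907.9203
Compute Q / denom = 1 / 907.9203 = 0.00110142
Compute 10 * log10(0.00110142) = -29.5805
SPL = 99.3 + (-29.5805) = 69.72

69.72 dB


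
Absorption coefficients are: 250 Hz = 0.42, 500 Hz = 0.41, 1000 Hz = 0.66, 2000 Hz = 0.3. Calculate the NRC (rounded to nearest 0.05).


Given values:
  a_250 = 0.42, a_500 = 0.41
  a_1000 = 0.66, a_2000 = 0.3
Formula: NRC = (a250 + a500 + a1000 + a2000) / 4
Sum = 0.42 + 0.41 + 0.66 + 0.3 = 1.79
NRC = 1.79 / 4 = 0.4475
Rounded to nearest 0.05: 0.45

0.45


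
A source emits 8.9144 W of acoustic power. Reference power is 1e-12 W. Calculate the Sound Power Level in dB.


Given values:
  W = 8.9144 W
  W_ref = 1e-12 W
Formula: SWL = 10 * log10(W / W_ref)
Compute ratio: W / W_ref = 8914400000000
Compute log10: log10(8914400000000) = 12.950092
Multiply: SWL = 10 * 12.950092 = 129.5

129.5 dB


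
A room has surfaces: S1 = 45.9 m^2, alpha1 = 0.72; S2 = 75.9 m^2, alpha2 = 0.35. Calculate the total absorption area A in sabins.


Given surfaces:
  Surface 1: 45.9 * 0.72 = 33.048
  Surface 2: 75.9 * 0.35 = 26.565
Formula: A = sum(Si * alpha_i)
A = 33.048 + 26.565
A = 59.61

59.61 sabins


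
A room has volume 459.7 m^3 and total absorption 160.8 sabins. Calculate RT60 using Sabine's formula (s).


Given values:
  V = 459.7 m^3
  A = 160.8 sabins
Formula: RT60 = 0.161 * V / A
Numerator: 0.161 * 459.7 = 74.0117
RT60 = 74.0117 / 160.8 = 0.46

0.46 s


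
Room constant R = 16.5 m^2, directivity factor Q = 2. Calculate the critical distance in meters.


Given values:
  R = 16.5 m^2, Q = 2
Formula: d_c = 0.141 * sqrt(Q * R)
Compute Q * R = 2 * 16.5 = 33.0
Compute sqrt(33.0) = 5.7446
d_c = 0.141 * 5.7446 = 0.81

0.81 m


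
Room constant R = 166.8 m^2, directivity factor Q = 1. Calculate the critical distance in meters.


Given values:
  R = 166.8 m^2, Q = 1
Formula: d_c = 0.141 * sqrt(Q * R)
Compute Q * R = 1 * 166.8 = 166.8
Compute sqrt(166.8) = 12.9151
d_c = 0.141 * 12.9151 = 1.821

1.821 m


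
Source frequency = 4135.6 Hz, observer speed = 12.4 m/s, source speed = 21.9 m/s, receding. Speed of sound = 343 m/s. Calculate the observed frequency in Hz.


Given values:
  f_s = 4135.6 Hz, v_o = 12.4 m/s, v_s = 21.9 m/s
  Direction: receding
Formula: f_o = f_s * (c - v_o) / (c + v_s)
Numerator: c - v_o = 343 - 12.4 = 330.6
Denominator: c + v_s = 343 + 21.9 = 364.9
f_o = 4135.6 * 330.6 / 364.9 = 3746.86

3746.86 Hz


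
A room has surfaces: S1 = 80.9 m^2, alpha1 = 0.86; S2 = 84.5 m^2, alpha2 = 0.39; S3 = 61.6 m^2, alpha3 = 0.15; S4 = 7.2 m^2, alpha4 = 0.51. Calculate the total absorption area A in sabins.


Given surfaces:
  Surface 1: 80.9 * 0.86 = 69.574
  Surface 2: 84.5 * 0.39 = 32.955
  Surface 3: 61.6 * 0.15 = 9.24
  Surface 4: 7.2 * 0.51 = 3.672
Formula: A = sum(Si * alpha_i)
A = 69.574 + 32.955 + 9.24 + 3.672
A = 115.44

115.44 sabins


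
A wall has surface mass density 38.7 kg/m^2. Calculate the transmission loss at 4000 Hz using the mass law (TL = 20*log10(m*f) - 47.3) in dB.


Given values:
  m = 38.7 kg/m^2, f = 4000 Hz
Formula: TL = 20 * log10(m * f) - 47.3
Compute m * f = 38.7 * 4000 = 154800.0
Compute log10(154800.0) = 5.189771
Compute 20 * 5.189771 = 103.7954
TL = 103.7954 - 47.3 = 56.5

56.5 dB


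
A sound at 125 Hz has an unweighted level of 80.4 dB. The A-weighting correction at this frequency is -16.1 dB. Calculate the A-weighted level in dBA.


Given values:
  SPL = 80.4 dB
  A-weighting at 125 Hz = -16.1 dB
Formula: L_A = SPL + A_weight
L_A = 80.4 + (-16.1)
L_A = 64.3

64.3 dBA


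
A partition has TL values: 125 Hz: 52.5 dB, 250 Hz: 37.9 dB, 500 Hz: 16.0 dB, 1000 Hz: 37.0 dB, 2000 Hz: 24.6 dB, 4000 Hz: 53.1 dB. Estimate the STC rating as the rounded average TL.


Given TL values at each frequency:
  125 Hz: 52.5 dB
  250 Hz: 37.9 dB
  500 Hz: 16.0 dB
  1000 Hz: 37.0 dB
  2000 Hz: 24.6 dB
  4000 Hz: 53.1 dB
Formula: STC ~ round(average of TL values)
Sum = 52.5 + 37.9 + 16.0 + 37.0 + 24.6 + 53.1 = 221.1
Average = 221.1 / 6 = 36.85
Rounded: 37

37


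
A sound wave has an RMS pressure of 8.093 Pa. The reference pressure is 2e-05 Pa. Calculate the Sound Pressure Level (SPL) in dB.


Given values:
  p = 8.093 Pa
  p_ref = 2e-05 Pa
Formula: SPL = 20 * log10(p / p_ref)
Compute ratio: p / p_ref = 8.093 / 2e-05 = 404650
Compute log10: log10(404650) = 5.60708
Multiply: SPL = 20 * 5.60708 = 112.14

112.14 dB


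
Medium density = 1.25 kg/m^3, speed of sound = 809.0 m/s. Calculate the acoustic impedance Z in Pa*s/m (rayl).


Given values:
  rho = 1.25 kg/m^3
  c = 809.0 m/s
Formula: Z = rho * c
Z = 1.25 * 809.0
Z = 1011.25

1011.25 rayl


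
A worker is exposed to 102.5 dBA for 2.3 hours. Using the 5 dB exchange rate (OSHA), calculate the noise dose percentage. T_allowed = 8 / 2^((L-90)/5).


Given values:
  L = 102.5 dBA, T = 2.3 hours
Formula: T_allowed = 8 / 2^((L - 90) / 5)
Compute exponent: (102.5 - 90) / 5 = 2.5
Compute 2^(2.5) = 5.656854
T_allowed = 8 / 5.656854 = 1.414214 hours
Dose = (T / T_allowed) * 100
Dose = (2.3 / 1.414214) * 100 = 162.63

162.63 %


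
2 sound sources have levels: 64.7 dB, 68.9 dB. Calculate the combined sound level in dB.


Formula: L_total = 10 * log10( sum(10^(Li/10)) )
  Source 1: 10^(64.7/10) = 2951209.2267
  Source 2: 10^(68.9/10) = 7762471.1663
Sum of linear values = 10713680.393
L_total = 10 * log10(10713680.393) = 70.3

70.3 dB


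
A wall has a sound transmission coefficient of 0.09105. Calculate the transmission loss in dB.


Given values:
  tau = 0.09105
Formula: TL = 10 * log10(1 / tau)
Compute 1 / tau = 1 / 0.09105 = 10.983
Compute log10(10.983) = 1.040721
TL = 10 * 1.040721 = 10.41

10.41 dB


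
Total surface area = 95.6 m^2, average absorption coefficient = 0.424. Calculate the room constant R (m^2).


Given values:
  S = 95.6 m^2, alpha = 0.424
Formula: R = S * alpha / (1 - alpha)
Numerator: 95.6 * 0.424 = 40.5344
Denominator: 1 - 0.424 = 0.576
R = 40.5344 / 0.576 = 70.37

70.37 m^2


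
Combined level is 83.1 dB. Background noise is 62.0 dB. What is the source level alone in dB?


Given values:
  L_total = 83.1 dB, L_bg = 62.0 dB
Formula: L_source = 10 * log10(10^(L_total/10) - 10^(L_bg/10))
Convert to linear:
  10^(83.1/10) = 204173794.467
  10^(62.0/10) = 1584893.1925
Difference: 204173794.467 - 1584893.1925 = 202588901.2745
L_source = 10 * log10(202588901.2745) = 83.07

83.07 dB


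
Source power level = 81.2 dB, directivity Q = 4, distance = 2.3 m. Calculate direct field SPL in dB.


Given values:
  Lw = 81.2 dB, Q = 4, r = 2.3 m
Formula: SPL = Lw + 10 * log10(Q / (4 * pi * r^2))
Compute 4 * pi * r^2 = 4 * pi * 2.3^2 = 66.4761
Compute Q / denom = 4 / 66.4761 = 0.060172
Compute 10 * log10(0.060172) = -12.2061
SPL = 81.2 + (-12.2061) = 68.99

68.99 dB


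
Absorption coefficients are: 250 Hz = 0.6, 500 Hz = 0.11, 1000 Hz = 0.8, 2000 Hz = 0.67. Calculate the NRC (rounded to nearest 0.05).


Given values:
  a_250 = 0.6, a_500 = 0.11
  a_1000 = 0.8, a_2000 = 0.67
Formula: NRC = (a250 + a500 + a1000 + a2000) / 4
Sum = 0.6 + 0.11 + 0.8 + 0.67 = 2.18
NRC = 2.18 / 4 = 0.545
Rounded to nearest 0.05: 0.55

0.55


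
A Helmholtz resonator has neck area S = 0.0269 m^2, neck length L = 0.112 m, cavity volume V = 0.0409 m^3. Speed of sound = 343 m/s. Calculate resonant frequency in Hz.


Given values:
  S = 0.0269 m^2, L = 0.112 m, V = 0.0409 m^3, c = 343 m/s
Formula: f = (c / (2*pi)) * sqrt(S / (V * L))
Compute V * L = 0.0409 * 0.112 = 0.0045808
Compute S / (V * L) = 0.0269 / 0.0045808 = 5.8723
Compute sqrt(5.8723) = 2.423283
Compute c / (2*pi) = 343 / 6.283185 = 54.590148
f = 54.590148 * 2.423283 = 132.29

132.29 Hz


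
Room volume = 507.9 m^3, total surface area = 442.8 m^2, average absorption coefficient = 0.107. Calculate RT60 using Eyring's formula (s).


Given values:
  V = 507.9 m^3, S = 442.8 m^2, alpha = 0.107
Formula: RT60 = 0.161 * V / (-S * ln(1 - alpha))
Compute ln(1 - 0.107) = ln(0.893) = -0.113169
Denominator: -442.8 * -0.113169 = 50.1112
Numerator: 0.161 * 507.9 = 81.7719
RT60 = 81.7719 / 50.1112 = 1.632

1.632 s


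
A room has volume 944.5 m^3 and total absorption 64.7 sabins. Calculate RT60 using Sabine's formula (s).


Given values:
  V = 944.5 m^3
  A = 64.7 sabins
Formula: RT60 = 0.161 * V / A
Numerator: 0.161 * 944.5 = 152.0645
RT60 = 152.0645 / 64.7 = 2.35

2.35 s


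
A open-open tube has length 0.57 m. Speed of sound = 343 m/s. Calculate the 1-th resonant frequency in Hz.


Given values:
  Tube type: open-open, L = 0.57 m, c = 343 m/s, n = 1
Formula: f_n = n * c / (2 * L)
Compute 2 * L = 2 * 0.57 = 1.14
f = 1 * 343 / 1.14
f = 300.88

300.88 Hz


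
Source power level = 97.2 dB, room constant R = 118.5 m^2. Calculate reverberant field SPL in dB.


Given values:
  Lw = 97.2 dB, R = 118.5 m^2
Formula: SPL = Lw + 10 * log10(4 / R)
Compute 4 / R = 4 / 118.5 = 0.033755
Compute 10 * log10(0.033755) = -14.7166
SPL = 97.2 + (-14.7166) = 82.48

82.48 dB


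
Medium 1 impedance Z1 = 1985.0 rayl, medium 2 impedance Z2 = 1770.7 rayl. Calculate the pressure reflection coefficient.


Given values:
  Z1 = 1985.0 rayl, Z2 = 1770.7 rayl
Formula: R = (Z2 - Z1) / (Z2 + Z1)
Numerator: Z2 - Z1 = 1770.7 - 1985.0 = -214.3
Denominator: Z2 + Z1 = 1770.7 + 1985.0 = 3755.7
R = -214.3 / 3755.7 = -0.0571

-0.0571


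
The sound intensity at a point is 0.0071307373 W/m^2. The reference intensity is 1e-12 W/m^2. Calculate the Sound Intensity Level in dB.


Given values:
  I = 0.0071307373 W/m^2
  I_ref = 1e-12 W/m^2
Formula: SIL = 10 * log10(I / I_ref)
Compute ratio: I / I_ref = 7130737300
Compute log10: log10(7130737300) = 9.853134
Multiply: SIL = 10 * 9.853134 = 98.53

98.53 dB


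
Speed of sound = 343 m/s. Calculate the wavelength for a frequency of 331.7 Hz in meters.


Given values:
  c = 343 m/s, f = 331.7 Hz
Formula: lambda = c / f
lambda = 343 / 331.7
lambda = 1.0341

1.0341 m


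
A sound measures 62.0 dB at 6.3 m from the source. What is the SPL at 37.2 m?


Given values:
  SPL1 = 62.0 dB, r1 = 6.3 m, r2 = 37.2 m
Formula: SPL2 = SPL1 - 20 * log10(r2 / r1)
Compute ratio: r2 / r1 = 37.2 / 6.3 = 5.9048
Compute log10: log10(5.9048) = 0.771205
Compute drop: 20 * 0.771205 = 15.4241
SPL2 = 62.0 - 15.4241 = 46.58

46.58 dB


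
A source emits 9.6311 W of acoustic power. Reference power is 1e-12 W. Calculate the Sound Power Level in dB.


Given values:
  W = 9.6311 W
  W_ref = 1e-12 W
Formula: SWL = 10 * log10(W / W_ref)
Compute ratio: W / W_ref = 9631100000000
Compute log10: log10(9631100000000) = 12.983676
Multiply: SWL = 10 * 12.983676 = 129.84

129.84 dB


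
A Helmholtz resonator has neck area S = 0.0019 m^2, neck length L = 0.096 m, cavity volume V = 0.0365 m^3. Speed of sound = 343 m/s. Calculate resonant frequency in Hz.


Given values:
  S = 0.0019 m^2, L = 0.096 m, V = 0.0365 m^3, c = 343 m/s
Formula: f = (c / (2*pi)) * sqrt(S / (V * L))
Compute V * L = 0.0365 * 0.096 = 0.003504
Compute S / (V * L) = 0.0019 / 0.003504 = 0.5422
Compute sqrt(0.5422) = 0.736342
Compute c / (2*pi) = 343 / 6.283185 = 54.590148
f = 54.590148 * 0.736342 = 40.2

40.2 Hz


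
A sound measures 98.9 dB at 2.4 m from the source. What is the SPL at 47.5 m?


Given values:
  SPL1 = 98.9 dB, r1 = 2.4 m, r2 = 47.5 m
Formula: SPL2 = SPL1 - 20 * log10(r2 / r1)
Compute ratio: r2 / r1 = 47.5 / 2.4 = 19.7917
Compute log10: log10(19.7917) = 1.296483
Compute drop: 20 * 1.296483 = 25.9297
SPL2 = 98.9 - 25.9297 = 72.97

72.97 dB


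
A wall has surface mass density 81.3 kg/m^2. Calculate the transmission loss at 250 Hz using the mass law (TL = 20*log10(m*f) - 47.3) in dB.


Given values:
  m = 81.3 kg/m^2, f = 250 Hz
Formula: TL = 20 * log10(m * f) - 47.3
Compute m * f = 81.3 * 250 = 20325.0
Compute log10(20325.0) = 4.308031
Compute 20 * 4.308031 = 86.1606
TL = 86.1606 - 47.3 = 38.86

38.86 dB


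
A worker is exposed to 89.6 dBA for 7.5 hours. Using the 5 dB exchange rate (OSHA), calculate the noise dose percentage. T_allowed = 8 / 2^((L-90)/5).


Given values:
  L = 89.6 dBA, T = 7.5 hours
Formula: T_allowed = 8 / 2^((L - 90) / 5)
Compute exponent: (89.6 - 90) / 5 = -0.08
Compute 2^(-0.08) = 0.946058
T_allowed = 8 / 0.946058 = 8.456141 hours
Dose = (T / T_allowed) * 100
Dose = (7.5 / 8.456141) * 100 = 88.69

88.69 %


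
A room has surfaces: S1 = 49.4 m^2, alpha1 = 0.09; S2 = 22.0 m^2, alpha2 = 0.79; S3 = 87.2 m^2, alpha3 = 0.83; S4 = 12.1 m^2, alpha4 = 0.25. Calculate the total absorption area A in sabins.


Given surfaces:
  Surface 1: 49.4 * 0.09 = 4.446
  Surface 2: 22.0 * 0.79 = 17.38
  Surface 3: 87.2 * 0.83 = 72.376
  Surface 4: 12.1 * 0.25 = 3.025
Formula: A = sum(Si * alpha_i)
A = 4.446 + 17.38 + 72.376 + 3.025
A = 97.23

97.23 sabins


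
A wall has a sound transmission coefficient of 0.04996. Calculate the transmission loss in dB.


Given values:
  tau = 0.04996
Formula: TL = 10 * log10(1 / tau)
Compute 1 / tau = 1 / 0.04996 = 20.016
Compute log10(20.016) = 1.301377
TL = 10 * 1.301377 = 13.01

13.01 dB


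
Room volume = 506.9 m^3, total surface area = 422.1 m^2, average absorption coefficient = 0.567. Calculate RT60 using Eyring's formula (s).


Given values:
  V = 506.9 m^3, S = 422.1 m^2, alpha = 0.567
Formula: RT60 = 0.161 * V / (-S * ln(1 - alpha))
Compute ln(1 - 0.567) = ln(0.433) = -0.837018
Denominator: -422.1 * -0.837018 = 353.3053
Numerator: 0.161 * 506.9 = 81.6109
RT60 = 81.6109 / 353.3053 = 0.231

0.231 s


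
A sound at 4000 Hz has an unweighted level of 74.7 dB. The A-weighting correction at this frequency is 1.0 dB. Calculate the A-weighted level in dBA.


Given values:
  SPL = 74.7 dB
  A-weighting at 4000 Hz = 1.0 dB
Formula: L_A = SPL + A_weight
L_A = 74.7 + (1.0)
L_A = 75.7

75.7 dBA


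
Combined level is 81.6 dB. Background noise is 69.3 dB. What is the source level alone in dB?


Given values:
  L_total = 81.6 dB, L_bg = 69.3 dB
Formula: L_source = 10 * log10(10^(L_total/10) - 10^(L_bg/10))
Convert to linear:
  10^(81.6/10) = 144543977.0746
  10^(69.3/10) = 8511380.382
Difference: 144543977.0746 - 8511380.382 = 136032596.6926
L_source = 10 * log10(136032596.6926) = 81.34

81.34 dB


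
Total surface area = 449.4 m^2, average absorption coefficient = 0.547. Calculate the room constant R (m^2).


Given values:
  S = 449.4 m^2, alpha = 0.547
Formula: R = S * alpha / (1 - alpha)
Numerator: 449.4 * 0.547 = 245.8218
Denominator: 1 - 0.547 = 0.453
R = 245.8218 / 0.453 = 542.65

542.65 m^2


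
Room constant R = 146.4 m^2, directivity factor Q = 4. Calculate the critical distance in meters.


Given values:
  R = 146.4 m^2, Q = 4
Formula: d_c = 0.141 * sqrt(Q * R)
Compute Q * R = 4 * 146.4 = 585.6
Compute sqrt(585.6) = 24.1992
d_c = 0.141 * 24.1992 = 3.412

3.412 m


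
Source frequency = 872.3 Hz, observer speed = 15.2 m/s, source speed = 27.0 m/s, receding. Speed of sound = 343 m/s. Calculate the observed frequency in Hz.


Given values:
  f_s = 872.3 Hz, v_o = 15.2 m/s, v_s = 27.0 m/s
  Direction: receding
Formula: f_o = f_s * (c - v_o) / (c + v_s)
Numerator: c - v_o = 343 - 15.2 = 327.8
Denominator: c + v_s = 343 + 27.0 = 370.0
f_o = 872.3 * 327.8 / 370.0 = 772.81

772.81 Hz


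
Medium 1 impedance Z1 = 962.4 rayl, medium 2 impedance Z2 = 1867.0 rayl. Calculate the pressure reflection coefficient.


Given values:
  Z1 = 962.4 rayl, Z2 = 1867.0 rayl
Formula: R = (Z2 - Z1) / (Z2 + Z1)
Numerator: Z2 - Z1 = 1867.0 - 962.4 = 904.6
Denominator: Z2 + Z1 = 1867.0 + 962.4 = 2829.4
R = 904.6 / 2829.4 = 0.3197

0.3197
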